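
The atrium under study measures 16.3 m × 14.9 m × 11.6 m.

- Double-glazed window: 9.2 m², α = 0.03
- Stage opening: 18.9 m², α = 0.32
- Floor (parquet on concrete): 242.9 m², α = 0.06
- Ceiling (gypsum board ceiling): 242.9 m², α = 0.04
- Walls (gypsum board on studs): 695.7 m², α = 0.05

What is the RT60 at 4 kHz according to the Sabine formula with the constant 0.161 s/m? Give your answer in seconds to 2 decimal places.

6.94 seconds

Equivalent absorption area: A = 9.2×0.03 + 18.9×0.32 + 242.9×0.06 + 242.9×0.04 + 695.7×0.05 = 65.399 m².
V = 16.3·14.9·11.6 = 2817.292 m³.
T = 0.161 V/A = 0.161·2817.292/65.399 = 6.94 s.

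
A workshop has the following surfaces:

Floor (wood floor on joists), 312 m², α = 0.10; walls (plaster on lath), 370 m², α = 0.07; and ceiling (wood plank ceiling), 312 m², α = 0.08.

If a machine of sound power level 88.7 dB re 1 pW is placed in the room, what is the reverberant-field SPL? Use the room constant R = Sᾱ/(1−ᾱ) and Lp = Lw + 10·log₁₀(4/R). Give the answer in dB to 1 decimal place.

A = 82.060 sabins; S = 994.0 m².
ᾱ = 82.060/994.0 = 0.0826; R = Sᾱ/(1−ᾱ) = 82.060/(1−0.0826) = 89.448 m².
Lp = 88.7 + 10·log₁₀(4/89.448) = 88.7 + (-13.50) = 75.2 dB.

75.2 dB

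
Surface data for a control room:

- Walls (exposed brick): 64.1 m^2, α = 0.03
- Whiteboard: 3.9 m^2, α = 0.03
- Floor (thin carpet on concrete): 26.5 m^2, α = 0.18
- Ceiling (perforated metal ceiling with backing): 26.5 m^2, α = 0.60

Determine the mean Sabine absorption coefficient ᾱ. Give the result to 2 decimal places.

0.19

S = Σ Sᵢ = 64.1 + 3.9 + 26.5 + 26.5 = 121.0 m^2.
A = 64.1×0.03 + 3.9×0.03 + 26.5×0.18 + 26.5×0.60 = 22.710 sabins.
ᾱ = 22.710 / 121.0 = 0.19.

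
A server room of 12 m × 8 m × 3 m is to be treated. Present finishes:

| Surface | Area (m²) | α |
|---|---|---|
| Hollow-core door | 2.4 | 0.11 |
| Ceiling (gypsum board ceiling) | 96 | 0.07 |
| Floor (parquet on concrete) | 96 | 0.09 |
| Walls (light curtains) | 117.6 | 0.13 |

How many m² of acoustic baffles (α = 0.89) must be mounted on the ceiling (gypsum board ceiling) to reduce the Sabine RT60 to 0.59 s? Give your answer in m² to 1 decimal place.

58.1

Summing Sᵢαᵢ: 0.264 + 6.720 + 8.640 + 15.288 → A₁ = 30.912 sabins.
Required A₂ = 0.161·288/0.59 = 78.590 sabins.
Absorption to add: 78.590 − 30.912 = 47.678 sabins.
Each m² of panel replacing the ceiling (gypsum board ceiling) adds (0.89 − 0.07) = 0.82 sabins.
Panel area = 47.678 / 0.82 = 58.1 m².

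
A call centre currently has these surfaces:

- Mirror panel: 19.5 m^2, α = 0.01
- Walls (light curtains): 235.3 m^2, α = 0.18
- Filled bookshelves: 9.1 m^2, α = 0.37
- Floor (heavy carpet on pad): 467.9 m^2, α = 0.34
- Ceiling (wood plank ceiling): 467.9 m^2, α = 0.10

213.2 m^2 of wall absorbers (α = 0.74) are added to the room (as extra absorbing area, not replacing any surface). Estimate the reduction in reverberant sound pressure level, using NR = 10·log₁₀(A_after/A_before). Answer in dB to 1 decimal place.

Equivalent absorption area: A_before = 19.5·0.01 + 235.3·0.18 + 9.1·0.37 + 467.9·0.34 + 467.9·0.10 = 251.792 m^2.
Treatment contributes 213.2·0.74 = 157.768 sabins.
A_after = 251.792 + 157.768 = 409.560 sabins.
NR = 10·log₁₀(409.560/251.792) = 2.1 dB.

2.1 dB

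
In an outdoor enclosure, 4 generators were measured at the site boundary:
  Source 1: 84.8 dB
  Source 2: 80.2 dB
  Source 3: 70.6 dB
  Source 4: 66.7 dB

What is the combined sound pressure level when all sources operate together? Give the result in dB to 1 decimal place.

Σ 10^(Lᵢ/10) = 4.229e+08.
L_total = 10·log₁₀(4.229e+08) = 86.3 dB.

86.3 dB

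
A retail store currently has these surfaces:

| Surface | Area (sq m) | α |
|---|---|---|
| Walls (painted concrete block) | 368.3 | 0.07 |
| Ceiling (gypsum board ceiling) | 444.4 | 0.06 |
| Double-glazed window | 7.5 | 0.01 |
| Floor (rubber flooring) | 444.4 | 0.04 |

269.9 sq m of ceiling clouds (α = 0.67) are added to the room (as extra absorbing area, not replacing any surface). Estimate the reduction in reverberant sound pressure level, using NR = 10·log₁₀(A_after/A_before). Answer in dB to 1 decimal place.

Equivalent absorption area: A_before = 368.3×0.07 + 444.4×0.06 + 7.5×0.01 + 444.4×0.04 = 70.296 sq m.
Added absorption = 269.9 × 0.67 = 180.833 sabins.
A_after = 70.296 + 180.833 = 251.129 sabins.
Reduction = 10 log₁₀(A_after/A_before) = 10 log₁₀(3.5725) = 5.5 dB.

5.5 dB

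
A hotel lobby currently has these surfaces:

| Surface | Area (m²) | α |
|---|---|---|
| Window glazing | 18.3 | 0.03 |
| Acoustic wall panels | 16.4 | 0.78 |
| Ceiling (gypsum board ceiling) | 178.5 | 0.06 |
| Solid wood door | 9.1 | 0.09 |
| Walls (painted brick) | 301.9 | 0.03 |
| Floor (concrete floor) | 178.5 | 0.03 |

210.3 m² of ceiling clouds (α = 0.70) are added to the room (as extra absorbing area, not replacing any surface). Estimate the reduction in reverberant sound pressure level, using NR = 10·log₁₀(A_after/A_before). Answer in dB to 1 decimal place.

Summing Sᵢαᵢ: 0.549 + 12.792 + 10.710 + 0.819 + 9.057 + 5.355 → A_before = 39.282 sabins.
Added absorption = 210.3 × 0.70 = 147.210 sabins.
A_after = 39.282 + 147.210 = 186.492 sabins.
Reduction = 10 log₁₀(A_after/A_before) = 10 log₁₀(4.7475) = 6.8 dB.

6.8 dB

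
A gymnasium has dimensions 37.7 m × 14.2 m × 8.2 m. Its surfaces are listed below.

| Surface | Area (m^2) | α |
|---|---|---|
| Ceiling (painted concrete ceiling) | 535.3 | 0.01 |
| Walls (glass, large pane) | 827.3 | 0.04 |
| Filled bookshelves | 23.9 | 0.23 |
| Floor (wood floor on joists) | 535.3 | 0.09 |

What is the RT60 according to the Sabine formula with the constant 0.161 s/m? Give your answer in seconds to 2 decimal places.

7.67 s

Total absorption A = 535.3·0.01 + 827.3·0.04 + 23.9·0.23 + 535.3·0.09
  = 5.353 + 33.092 + 5.497 + 48.177 = 92.119 m^2 sabins.
Volume V = 37.7 × 14.2 × 8.2 = 4389.788 m³.
RT60 = 0.161 · V / A = 0.161 × 4389.788 / 92.119 = 7.67 s.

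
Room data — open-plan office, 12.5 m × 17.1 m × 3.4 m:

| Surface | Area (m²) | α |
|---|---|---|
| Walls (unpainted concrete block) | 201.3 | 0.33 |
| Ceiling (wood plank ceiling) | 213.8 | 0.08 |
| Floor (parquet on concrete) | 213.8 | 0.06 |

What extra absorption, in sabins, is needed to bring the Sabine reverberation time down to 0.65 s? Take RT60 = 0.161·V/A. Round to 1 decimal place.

Total absorption A₁ = 201.3*0.33 + 213.8*0.08 + 213.8*0.06
  = 66.429 + 17.104 + 12.828 = 96.361 m² sabins.
Target A₂ = 0.161·726.75/0.65 = 180.010 sabins (V = 726.75 m³).
ΔA = A₂ − A₁ = 180.010 − 96.361 = 83.6 sabins.

83.6 sabins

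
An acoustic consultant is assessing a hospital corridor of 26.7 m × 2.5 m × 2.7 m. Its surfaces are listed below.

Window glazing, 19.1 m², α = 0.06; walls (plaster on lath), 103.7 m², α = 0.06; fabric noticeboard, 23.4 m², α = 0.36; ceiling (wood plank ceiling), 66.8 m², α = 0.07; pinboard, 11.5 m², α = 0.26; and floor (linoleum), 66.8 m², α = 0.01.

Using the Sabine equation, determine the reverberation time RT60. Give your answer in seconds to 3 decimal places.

1.203 sec

Summing Sᵢαᵢ: 1.146 + 6.222 + 8.424 + 4.676 + 2.990 + 0.668 → A = 24.126 sabins.
V = 26.7·2.5·2.7 = 180.225 m³.
Sabine: RT60 = 0.161 × 180.225 / 24.126 = 1.203 s.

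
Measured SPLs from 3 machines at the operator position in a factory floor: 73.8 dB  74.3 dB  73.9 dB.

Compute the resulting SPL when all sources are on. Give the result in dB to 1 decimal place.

Converting to relative power and adding: 10^(73.8/10) + 10^(74.3/10) + 10^(73.9/10) = 7.545e+07.
Back to dB: 10·log₁₀ Σ = 78.8 dB.

78.8 dB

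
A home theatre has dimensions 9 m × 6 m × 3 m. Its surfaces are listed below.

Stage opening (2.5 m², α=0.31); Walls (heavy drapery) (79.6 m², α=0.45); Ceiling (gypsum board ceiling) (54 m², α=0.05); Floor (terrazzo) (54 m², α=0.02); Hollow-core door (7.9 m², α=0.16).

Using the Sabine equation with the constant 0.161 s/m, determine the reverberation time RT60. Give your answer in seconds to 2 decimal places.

0.63 sec

A = Σ Sᵢαᵢ = 2.5·0.31 + 79.6·0.45 + 54·0.05 + 54·0.02 + 7.9·0.16 = 41.639 sabins.
V = 9·6·3 = 162 m³.
RT60 = 0.161 · V / A = 0.161 × 162 / 41.639 = 0.63 s.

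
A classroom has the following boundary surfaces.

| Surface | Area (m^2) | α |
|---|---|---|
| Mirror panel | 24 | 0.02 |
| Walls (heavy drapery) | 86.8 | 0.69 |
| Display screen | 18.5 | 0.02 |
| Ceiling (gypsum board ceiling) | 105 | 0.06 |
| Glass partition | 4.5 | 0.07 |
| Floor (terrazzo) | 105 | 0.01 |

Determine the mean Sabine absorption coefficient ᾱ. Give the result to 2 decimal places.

Total surface area S = 343.8 m^2.
Σ(Sᵢαᵢ) = 24×0.02 + 86.8×0.69 + 18.5×0.02 + 105×0.06 + 4.5×0.07 + 105×0.01 = 68.407.
ᾱ = 68.407 / 343.8 = 0.20.

0.20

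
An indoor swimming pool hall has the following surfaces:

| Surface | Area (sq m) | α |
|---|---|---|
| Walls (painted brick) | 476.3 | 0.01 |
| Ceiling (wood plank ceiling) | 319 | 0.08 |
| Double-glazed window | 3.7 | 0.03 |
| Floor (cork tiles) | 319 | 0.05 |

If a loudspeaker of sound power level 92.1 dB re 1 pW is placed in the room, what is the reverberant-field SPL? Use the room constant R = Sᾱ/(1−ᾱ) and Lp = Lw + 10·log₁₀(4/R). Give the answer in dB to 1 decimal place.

Σ(Sᵢαᵢ) = 476.3×0.01 + 319×0.08 + 3.7×0.03 + 319×0.05 = 46.344; total area S = 1118.0 sq m.
ᾱ = 46.344/1118.0 = 0.0415; R = Sᾱ/(1−ᾱ) = 46.344/(1−0.0415) = 48.351 sq m.
Lp = Lw + 10 log₁₀(4/R) = 92.1 -10.82 = 81.3 dB.

81.3 dB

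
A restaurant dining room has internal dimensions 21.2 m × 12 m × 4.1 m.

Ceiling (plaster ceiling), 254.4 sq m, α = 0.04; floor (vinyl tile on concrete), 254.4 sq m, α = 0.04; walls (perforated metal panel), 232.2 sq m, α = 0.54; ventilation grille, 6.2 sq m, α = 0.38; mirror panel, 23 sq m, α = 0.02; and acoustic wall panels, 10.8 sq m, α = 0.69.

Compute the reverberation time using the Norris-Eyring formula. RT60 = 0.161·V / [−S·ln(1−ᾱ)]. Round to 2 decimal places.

S = Σ Sᵢ = 781.0 sq m.
Σ(Sᵢαᵢ) = 254.4·0.04 + 254.4·0.04 + 232.2·0.54 + 6.2·0.38 + 23·0.02 + 10.8·0.69 = 156.008.
ᾱ = 156.008 / 781.0 = 0.1998.
−S·ln(1−ᾱ) = −781.0 × ln(1 − 0.1998) = 174.080.
V = 21.2 × 12 × 4.1 = 1043.04 m³.
T = 0.161·V/[−S·ln(1−ᾱ)] = 0.161·1043.04/174.080 = 0.96 s.

0.96 sec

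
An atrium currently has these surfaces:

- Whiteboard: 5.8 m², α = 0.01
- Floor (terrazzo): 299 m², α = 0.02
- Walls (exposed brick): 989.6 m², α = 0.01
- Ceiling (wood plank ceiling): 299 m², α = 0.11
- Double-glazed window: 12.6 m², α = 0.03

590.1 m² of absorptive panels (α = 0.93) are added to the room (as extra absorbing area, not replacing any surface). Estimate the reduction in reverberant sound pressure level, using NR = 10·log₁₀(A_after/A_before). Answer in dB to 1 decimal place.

10.8 dB

Total absorption A_before = 5.8·0.01 + 299·0.02 + 989.6·0.01 + 299·0.11 + 12.6·0.03
  = 0.058 + 5.980 + 9.896 + 32.890 + 0.378 = 49.202 m² sabins.
Added absorption = 590.1 × 0.93 = 548.793 sabins.
New total A_after = 597.995 sabins.
NR = 10·log₁₀(597.995/49.202) = 10.8 dB.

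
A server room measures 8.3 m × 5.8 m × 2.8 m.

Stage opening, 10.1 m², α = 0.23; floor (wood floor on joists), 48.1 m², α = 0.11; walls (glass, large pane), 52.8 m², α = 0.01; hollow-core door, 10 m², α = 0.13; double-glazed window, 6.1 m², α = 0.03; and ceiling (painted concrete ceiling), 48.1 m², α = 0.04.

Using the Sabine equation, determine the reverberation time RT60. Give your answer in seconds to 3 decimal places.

1.879 s

Summing Sᵢαᵢ: 2.323 + 5.291 + 0.528 + 1.300 + 0.183 + 1.924 → A = 11.549 sabins.
Room volume: 134.792 m³.
Sabine: RT60 = 0.161 × 134.792 / 11.549 = 1.879 s.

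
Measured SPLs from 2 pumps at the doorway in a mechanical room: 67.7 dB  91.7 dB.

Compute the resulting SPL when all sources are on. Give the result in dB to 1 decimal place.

91.7 dB

Converting to relative power and adding: 10^(67.7/10) + 10^(91.7/10) = 1.485e+09.
L_total = 10·log₁₀(1.485e+09) = 91.7 dB.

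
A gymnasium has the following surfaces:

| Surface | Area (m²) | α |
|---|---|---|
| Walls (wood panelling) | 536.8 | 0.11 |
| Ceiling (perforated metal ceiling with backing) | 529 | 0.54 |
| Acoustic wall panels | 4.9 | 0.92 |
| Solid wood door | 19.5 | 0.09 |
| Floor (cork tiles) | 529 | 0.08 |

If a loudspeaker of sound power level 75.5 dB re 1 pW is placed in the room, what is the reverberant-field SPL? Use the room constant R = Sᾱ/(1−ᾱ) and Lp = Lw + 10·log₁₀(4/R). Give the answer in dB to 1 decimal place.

Σ(Sᵢαᵢ) = 536.8×0.11 + 529×0.54 + 4.9×0.92 + 19.5×0.09 + 529×0.08 = 393.291; total area S = 1619.2 m².
ᾱ = 0.2429, so room constant R = A/(1−ᾱ) = 519.470 m².
Lp = Lw + 10 log₁₀(4/R) = 75.5 -21.14 = 54.4 dB.

54.4 dB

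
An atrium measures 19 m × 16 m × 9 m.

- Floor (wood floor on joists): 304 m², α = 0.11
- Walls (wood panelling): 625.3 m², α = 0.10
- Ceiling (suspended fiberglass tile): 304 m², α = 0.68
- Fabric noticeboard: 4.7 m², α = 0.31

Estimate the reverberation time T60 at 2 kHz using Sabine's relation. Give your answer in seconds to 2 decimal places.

Total absorption A = 304×0.11 + 625.3×0.10 + 304×0.68 + 4.7×0.31
  = 33.440 + 62.530 + 206.720 + 1.457 = 304.147 m² sabins.
Room volume: 2736 m³.
Sabine: RT60 = 0.161 × 2736 / 304.147 = 1.45 s.

1.45 seconds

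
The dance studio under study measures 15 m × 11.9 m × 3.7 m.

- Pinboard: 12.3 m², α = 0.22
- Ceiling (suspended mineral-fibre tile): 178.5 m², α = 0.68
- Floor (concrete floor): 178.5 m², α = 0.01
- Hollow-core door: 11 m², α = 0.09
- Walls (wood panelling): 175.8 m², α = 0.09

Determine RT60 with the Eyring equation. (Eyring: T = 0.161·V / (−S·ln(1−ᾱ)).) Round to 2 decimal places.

0.64 sec

Total surface area S = 12.3 + 178.5 + 178.5 + 11 + 175.8 = 556.1 m².
Σ(Sᵢαᵢ) = 12.3·0.22 + 178.5·0.68 + 178.5·0.01 + 11·0.09 + 175.8·0.09 = 142.683.
Mean coefficient ᾱ = A/S = 0.2566.
Eyring denominator: −S ln(1−ᾱ) = 164.895.
V = 15 × 11.9 × 3.7 = 660.45 m³.
T = 0.161·V/[−S·ln(1−ᾱ)] = 0.161·660.45/164.895 = 0.64 s.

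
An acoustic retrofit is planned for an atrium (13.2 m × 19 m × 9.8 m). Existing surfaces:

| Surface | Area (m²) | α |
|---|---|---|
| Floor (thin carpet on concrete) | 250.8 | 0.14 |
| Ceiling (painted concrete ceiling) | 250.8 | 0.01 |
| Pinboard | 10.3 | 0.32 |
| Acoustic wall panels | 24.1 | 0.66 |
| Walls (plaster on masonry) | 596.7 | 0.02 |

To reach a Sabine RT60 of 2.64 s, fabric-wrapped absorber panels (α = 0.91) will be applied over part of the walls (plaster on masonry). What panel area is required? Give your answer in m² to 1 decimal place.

Total absorption A₁ = 250.8·0.14 + 250.8·0.01 + 10.3·0.32 + 24.1·0.66 + 596.7·0.02
  = 35.112 + 2.508 + 3.296 + 15.906 + 11.934 = 68.756 m² sabins.
Required A₂ = 0.161·2457.84/2.64 = 149.891 sabins.
Absorption to add: 149.891 − 68.756 = 81.135 sabins.
Each m² of panel replacing the walls (plaster on masonry) adds (0.91 − 0.02) = 0.89 sabins.
Area = ΔA/Δα = 81.135/0.89 = 91.2 m².

91.2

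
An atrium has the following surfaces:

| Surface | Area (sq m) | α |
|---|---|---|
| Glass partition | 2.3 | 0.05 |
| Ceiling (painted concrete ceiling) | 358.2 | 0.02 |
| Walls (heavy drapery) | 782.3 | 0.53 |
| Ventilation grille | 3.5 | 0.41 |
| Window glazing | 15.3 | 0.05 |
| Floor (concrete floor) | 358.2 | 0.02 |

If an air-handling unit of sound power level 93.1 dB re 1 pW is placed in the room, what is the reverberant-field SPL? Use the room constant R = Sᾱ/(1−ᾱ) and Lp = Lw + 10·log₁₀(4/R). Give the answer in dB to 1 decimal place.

A = 431.262 sabins; S = 1519.8 sq m.
ᾱ = 431.262/1519.8 = 0.2838; R = Sᾱ/(1−ᾱ) = 431.262/(1−0.2838) = 602.153 sq m.
Lp = 93.1 + 10·log₁₀(4/602.153) = 93.1 + (-21.78) = 71.3 dB.

71.3 dB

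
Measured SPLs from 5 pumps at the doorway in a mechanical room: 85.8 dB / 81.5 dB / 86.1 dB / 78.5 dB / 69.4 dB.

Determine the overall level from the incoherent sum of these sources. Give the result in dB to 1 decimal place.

90.0 dB

Σ 10^(Lᵢ/10) = 1.008e+09.
L_total = 10·log₁₀(1.008e+09) = 90.0 dB.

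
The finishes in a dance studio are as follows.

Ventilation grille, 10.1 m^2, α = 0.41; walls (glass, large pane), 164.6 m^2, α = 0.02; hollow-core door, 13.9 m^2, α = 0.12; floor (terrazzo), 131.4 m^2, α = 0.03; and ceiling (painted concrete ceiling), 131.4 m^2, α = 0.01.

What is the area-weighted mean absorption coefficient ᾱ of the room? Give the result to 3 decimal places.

S = Σ Sᵢ = 10.1 + 164.6 + 13.9 + 131.4 + 131.4 = 451.4 m^2.
Σ(Sᵢαᵢ) = 10.1*0.41 + 164.6*0.02 + 13.9*0.12 + 131.4*0.03 + 131.4*0.01 = 14.357.
ᾱ = 14.357 / 451.4 = 0.032.

0.032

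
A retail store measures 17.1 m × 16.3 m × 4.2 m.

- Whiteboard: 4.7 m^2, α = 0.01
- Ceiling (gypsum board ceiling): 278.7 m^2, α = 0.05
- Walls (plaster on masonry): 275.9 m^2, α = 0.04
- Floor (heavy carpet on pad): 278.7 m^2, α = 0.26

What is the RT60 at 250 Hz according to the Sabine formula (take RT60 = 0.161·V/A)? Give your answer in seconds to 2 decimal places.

1.93 s

Total absorption A = 4.7×0.01 + 278.7×0.05 + 275.9×0.04 + 278.7×0.26
  = 0.047 + 13.935 + 11.036 + 72.462 = 97.480 m^2 sabins.
Room volume: 1170.666 m³.
Sabine: RT60 = 0.161 × 1170.666 / 97.480 = 1.93 s.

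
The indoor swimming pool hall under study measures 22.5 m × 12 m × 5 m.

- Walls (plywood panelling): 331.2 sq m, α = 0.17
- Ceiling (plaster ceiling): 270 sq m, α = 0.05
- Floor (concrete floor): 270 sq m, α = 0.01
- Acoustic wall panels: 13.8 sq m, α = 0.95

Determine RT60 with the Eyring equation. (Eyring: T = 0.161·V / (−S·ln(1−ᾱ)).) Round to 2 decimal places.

S = Σ Sᵢ = 885.0 sq m.
Σ(Sᵢαᵢ) = 331.2×0.17 + 270×0.05 + 270×0.01 + 13.8×0.95 = 85.614.
ᾱ = 85.614 / 885.0 = 0.0967.
−S·ln(1−ᾱ) = −885.0 × ln(1 − 0.0967) = 90.005.
V = 22.5 × 12 × 5 = 1350 m³.
T = 0.161·V/[−S·ln(1−ᾱ)] = 0.161·1350/90.005 = 2.41 s.

2.41 seconds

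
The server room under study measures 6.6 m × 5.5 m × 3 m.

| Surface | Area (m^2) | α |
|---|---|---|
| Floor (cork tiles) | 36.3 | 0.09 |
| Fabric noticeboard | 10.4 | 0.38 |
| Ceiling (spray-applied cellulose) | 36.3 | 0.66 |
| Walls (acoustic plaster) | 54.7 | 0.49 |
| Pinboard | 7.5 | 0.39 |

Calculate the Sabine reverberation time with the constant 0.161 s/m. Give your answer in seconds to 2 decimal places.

Summing Sᵢαᵢ: 3.267 + 3.952 + 23.958 + 26.803 + 2.925 → A = 60.905 sabins.
Volume V = 6.6 × 5.5 × 3 = 108.9 m³.
Sabine: RT60 = 0.161 × 108.9 / 60.905 = 0.29 s.

0.29 seconds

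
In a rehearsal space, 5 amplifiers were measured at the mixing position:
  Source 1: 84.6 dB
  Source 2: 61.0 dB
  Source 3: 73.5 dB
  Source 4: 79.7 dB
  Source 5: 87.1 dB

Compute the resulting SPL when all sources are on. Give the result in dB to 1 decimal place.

89.6 dB

Sum in the linear (power) domain: Σ 10^(Lᵢ/10) = 10^(84.6/10) + 10^(61.0/10) + 10^(73.5/10) + 10^(79.7/10) + 10^(87.1/10) = 9.182e+08.
Back to dB: 10·log₁₀ Σ = 89.6 dB.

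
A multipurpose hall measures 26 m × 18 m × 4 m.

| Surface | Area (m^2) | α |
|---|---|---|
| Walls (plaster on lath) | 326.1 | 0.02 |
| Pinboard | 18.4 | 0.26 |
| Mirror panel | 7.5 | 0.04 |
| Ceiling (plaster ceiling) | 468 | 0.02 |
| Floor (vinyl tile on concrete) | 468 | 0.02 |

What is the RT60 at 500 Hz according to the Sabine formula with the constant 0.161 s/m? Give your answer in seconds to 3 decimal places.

9.938 s

Total absorption A = 326.1·0.02 + 18.4·0.26 + 7.5·0.04 + 468·0.02 + 468·0.02
  = 6.522 + 4.784 + 0.300 + 9.360 + 9.360 = 30.326 m^2 sabins.
V = 26·18·4 = 1872 m³.
Sabine: RT60 = 0.161 × 1872 / 30.326 = 9.938 s.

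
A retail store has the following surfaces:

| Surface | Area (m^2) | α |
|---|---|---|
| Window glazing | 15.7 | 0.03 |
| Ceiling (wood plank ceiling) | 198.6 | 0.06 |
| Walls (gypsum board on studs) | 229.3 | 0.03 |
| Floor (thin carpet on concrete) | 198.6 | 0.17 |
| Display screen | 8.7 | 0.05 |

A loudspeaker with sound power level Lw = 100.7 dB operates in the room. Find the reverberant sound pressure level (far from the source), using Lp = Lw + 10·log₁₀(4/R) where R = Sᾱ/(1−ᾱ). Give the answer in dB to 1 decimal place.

89.1 dB

Σ(Sᵢαᵢ) = 15.7×0.03 + 198.6×0.06 + 229.3×0.03 + 198.6×0.17 + 8.7×0.05 = 53.463; total area S = 650.9 m^2.
ᾱ = 53.463/650.9 = 0.0821; R = Sᾱ/(1−ᾱ) = 53.463/(1−0.0821) = 58.245 m^2.
Lp = Lw + 10 log₁₀(4/R) = 100.7 -11.63 = 89.1 dB.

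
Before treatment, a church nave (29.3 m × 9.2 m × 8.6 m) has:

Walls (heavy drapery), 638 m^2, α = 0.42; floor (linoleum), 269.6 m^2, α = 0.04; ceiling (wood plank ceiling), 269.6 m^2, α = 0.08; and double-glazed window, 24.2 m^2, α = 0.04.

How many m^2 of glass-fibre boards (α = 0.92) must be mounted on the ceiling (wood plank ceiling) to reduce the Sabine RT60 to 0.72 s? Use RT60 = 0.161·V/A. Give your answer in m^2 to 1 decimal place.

Equivalent absorption area: A₁ = 638·0.42 + 269.6·0.04 + 269.6·0.08 + 24.2·0.04 = 301.280 m^2.
V = 2318.216 m³. Target absorption A₂ = 0.161 × 2318.216 / 0.72 = 518.379 sabins.
ΔA needed = 518.379 − 301.280 = 217.099 sabins.
Net gain per m^2: Δα = 0.92 − 0.08 = 0.84.
Area = ΔA/Δα = 217.099/0.84 = 258.5 m^2.

258.5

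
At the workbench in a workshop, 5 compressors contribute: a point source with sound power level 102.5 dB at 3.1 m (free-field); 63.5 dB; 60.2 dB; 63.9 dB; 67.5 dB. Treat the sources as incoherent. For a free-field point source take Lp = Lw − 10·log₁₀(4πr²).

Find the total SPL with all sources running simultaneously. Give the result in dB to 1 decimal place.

Source at 3.1 m: Lp = 102.5 − 10·log₁₀(4π·3.1²) = 102.5 − 10·log₁₀(120.763) = 81.7 dB.
Converting to relative power and adding: 10^(81.7/10) + 10^(63.5/10) + 10^(60.2/10) + 10^(63.9/10) + 10^(67.5/10) = 1.593e+08.
L_total = 10·log₁₀(1.593e+08) = 82.0 dB.

82.0 dB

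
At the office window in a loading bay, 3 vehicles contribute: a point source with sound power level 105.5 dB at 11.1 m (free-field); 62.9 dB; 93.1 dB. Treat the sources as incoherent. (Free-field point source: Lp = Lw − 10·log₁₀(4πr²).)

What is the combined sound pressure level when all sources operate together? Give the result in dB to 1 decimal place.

Source at 11.1 m: Lp = 105.5 − 10·log₁₀(4π·11.1²) = 105.5 − 10·log₁₀(1548.303) = 73.6 dB.
Σ 10^(Lᵢ/10) = 2.067e+09.
Combined level = 10 log₁₀(2.067e+09) = 93.2 dB.

93.2 dB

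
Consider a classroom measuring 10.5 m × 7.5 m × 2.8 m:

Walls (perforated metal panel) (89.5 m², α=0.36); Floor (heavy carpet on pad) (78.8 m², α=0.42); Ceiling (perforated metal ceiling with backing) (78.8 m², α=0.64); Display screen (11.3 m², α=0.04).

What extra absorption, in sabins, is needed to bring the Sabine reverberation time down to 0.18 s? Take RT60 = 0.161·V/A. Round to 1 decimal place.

81.0 sabins

Equivalent absorption area: A₁ = 89.5*0.36 + 78.8*0.42 + 78.8*0.64 + 11.3*0.04 = 116.200 m².
Target A₂ = 0.161·220.5/0.18 = 197.225 sabins (V = 220.5 m³).
Shortfall: 197.225 − 116.200 = 81.0 sabins.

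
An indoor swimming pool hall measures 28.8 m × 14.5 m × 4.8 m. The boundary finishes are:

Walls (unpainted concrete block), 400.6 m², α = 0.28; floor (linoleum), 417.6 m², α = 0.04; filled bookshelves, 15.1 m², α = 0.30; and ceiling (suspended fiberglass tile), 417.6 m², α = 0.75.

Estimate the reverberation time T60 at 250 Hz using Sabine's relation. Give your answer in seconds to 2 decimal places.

Equivalent absorption area: A = 400.6*0.28 + 417.6*0.04 + 15.1*0.30 + 417.6*0.75 = 446.602 m².
V = 28.8·14.5·4.8 = 2004.48 m³.
T = 0.161 V/A = 0.161·2004.48/446.602 = 0.72 s.

0.72 s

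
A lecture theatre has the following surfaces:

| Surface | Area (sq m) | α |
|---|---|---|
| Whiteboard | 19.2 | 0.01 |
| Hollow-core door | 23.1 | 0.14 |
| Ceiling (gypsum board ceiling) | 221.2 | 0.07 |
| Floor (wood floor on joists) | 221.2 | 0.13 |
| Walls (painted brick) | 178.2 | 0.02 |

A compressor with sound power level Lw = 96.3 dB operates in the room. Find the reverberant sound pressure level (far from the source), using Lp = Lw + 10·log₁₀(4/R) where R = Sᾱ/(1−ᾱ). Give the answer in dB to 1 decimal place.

A = 51.230 sabins; S = 662.9 sq m.
ᾱ = 51.230/662.9 = 0.0773; R = Sᾱ/(1−ᾱ) = 51.230/(1−0.0773) = 55.522 sq m.
Lp = 96.3 + 10·log₁₀(4/55.522) = 96.3 + (-11.42) = 84.9 dB.

84.9 dB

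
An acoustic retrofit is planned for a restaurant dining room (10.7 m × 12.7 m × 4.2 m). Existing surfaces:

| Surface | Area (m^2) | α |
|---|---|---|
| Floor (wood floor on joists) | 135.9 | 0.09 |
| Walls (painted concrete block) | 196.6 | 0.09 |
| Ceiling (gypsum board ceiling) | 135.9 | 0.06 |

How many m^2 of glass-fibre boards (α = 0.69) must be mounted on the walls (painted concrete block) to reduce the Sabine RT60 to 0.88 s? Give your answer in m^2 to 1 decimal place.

110.6

A₁ = Σ Sᵢαᵢ = 135.9*0.09 + 196.6*0.09 + 135.9*0.06 = 38.079 sabins.
Required A₂ = 0.161·570.738/0.88 = 104.419 sabins.
ΔA needed = 104.419 − 38.079 = 66.340 sabins.
Each m^2 of panel replacing the walls (painted concrete block) adds (0.69 − 0.09) = 0.60 sabins.
Panel area = 66.340 / 0.60 = 110.6 m^2.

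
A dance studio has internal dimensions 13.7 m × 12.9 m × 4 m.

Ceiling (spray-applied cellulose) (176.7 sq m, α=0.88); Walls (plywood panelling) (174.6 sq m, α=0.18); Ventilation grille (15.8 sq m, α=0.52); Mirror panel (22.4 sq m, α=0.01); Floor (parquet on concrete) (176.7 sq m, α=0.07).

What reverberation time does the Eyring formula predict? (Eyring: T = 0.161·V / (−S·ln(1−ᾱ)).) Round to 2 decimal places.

S = Σ Sᵢ = 566.2 sq m.
Σ(Sᵢαᵢ) = 176.7×0.88 + 174.6×0.18 + 15.8×0.52 + 22.4×0.01 + 176.7×0.07 = 207.733.
ᾱ = 207.733 / 566.2 = 0.3669.
Eyring denominator: −S ln(1−ᾱ) = 258.825.
V = 13.7 × 12.9 × 4 = 706.92 m³.
RT60 = 0.161 × 706.92 / 258.825 = 0.44 s.

0.44 s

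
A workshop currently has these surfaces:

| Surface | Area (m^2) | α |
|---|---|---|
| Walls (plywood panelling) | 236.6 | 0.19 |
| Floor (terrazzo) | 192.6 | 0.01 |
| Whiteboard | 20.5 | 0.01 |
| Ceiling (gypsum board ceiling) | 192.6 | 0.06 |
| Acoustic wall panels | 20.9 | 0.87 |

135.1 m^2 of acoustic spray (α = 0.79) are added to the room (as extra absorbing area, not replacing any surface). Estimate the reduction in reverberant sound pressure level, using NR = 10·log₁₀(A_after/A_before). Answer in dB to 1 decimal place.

Equivalent absorption area: A_before = 236.6×0.19 + 192.6×0.01 + 20.5×0.01 + 192.6×0.06 + 20.9×0.87 = 76.824 m^2.
Added absorption = 135.1 × 0.79 = 106.729 sabins.
New total A_after = 183.553 sabins.
Reduction = 10 log₁₀(A_after/A_before) = 10 log₁₀(2.3893) = 3.8 dB.

3.8 dB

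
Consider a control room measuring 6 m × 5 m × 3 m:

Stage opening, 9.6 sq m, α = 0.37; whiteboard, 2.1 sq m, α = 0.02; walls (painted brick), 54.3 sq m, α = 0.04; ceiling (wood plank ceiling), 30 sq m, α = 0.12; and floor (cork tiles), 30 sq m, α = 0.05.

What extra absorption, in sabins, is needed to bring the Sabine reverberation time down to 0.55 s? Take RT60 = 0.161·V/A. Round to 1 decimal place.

15.5 sabins

Equivalent absorption area: A₁ = 9.6×0.37 + 2.1×0.02 + 54.3×0.04 + 30×0.12 + 30×0.05 = 10.866 sq m.
Target A₂ = 0.161·90/0.55 = 26.345 sabins (V = 90 m³).
Shortfall: 26.345 − 10.866 = 15.5 sabins.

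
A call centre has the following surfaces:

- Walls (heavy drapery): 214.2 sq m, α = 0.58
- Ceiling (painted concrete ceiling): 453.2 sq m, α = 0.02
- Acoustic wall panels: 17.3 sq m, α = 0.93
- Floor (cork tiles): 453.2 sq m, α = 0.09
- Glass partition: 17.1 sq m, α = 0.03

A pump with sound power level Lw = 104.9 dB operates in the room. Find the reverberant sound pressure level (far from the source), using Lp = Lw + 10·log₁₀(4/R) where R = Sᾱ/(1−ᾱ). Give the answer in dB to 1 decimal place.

A = 190.690 sabins; S = 1155.0 sq m.
ᾱ = 0.1651, so room constant R = A/(1−ᾱ) = 228.399 sq m.
Lp = 104.9 + 10·log₁₀(4/228.399) = 104.9 + (-17.57) = 87.3 dB.

87.3 dB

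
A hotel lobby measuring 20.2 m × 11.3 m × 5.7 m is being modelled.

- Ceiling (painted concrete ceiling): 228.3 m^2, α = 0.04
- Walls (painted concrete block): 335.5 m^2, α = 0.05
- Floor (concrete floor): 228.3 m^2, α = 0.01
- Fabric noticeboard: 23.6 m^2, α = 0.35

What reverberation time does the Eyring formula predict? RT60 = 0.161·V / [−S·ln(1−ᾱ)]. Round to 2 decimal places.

5.62 s

Total surface area S = 228.3 + 335.5 + 228.3 + 23.6 = 815.7 m^2.
Σ(Sᵢαᵢ) = 228.3·0.04 + 335.5·0.05 + 228.3·0.01 + 23.6·0.35 = 36.450.
ᾱ = 36.450 / 815.7 = 0.0447.
−S·ln(1−ᾱ) = −815.7 × ln(1 − 0.0447) = 37.302.
V = 20.2 × 11.3 × 5.7 = 1301.082 m³.
T = 0.161·V/[−S·ln(1−ᾱ)] = 0.161·1301.082/37.302 = 5.62 s.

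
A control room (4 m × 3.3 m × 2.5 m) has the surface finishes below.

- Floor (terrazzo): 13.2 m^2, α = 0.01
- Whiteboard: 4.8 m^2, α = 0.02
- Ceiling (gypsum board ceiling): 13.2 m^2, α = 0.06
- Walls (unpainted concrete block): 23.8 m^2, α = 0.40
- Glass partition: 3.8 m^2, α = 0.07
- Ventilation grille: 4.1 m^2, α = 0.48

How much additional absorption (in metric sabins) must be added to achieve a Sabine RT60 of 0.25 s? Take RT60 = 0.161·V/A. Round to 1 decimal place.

Total absorption A₁ = 13.2*0.01 + 4.8*0.02 + 13.2*0.06 + 23.8*0.40 + 3.8*0.07 + 4.1*0.48
  = 0.132 + 0.096 + 0.792 + 9.520 + 0.266 + 1.968 = 12.774 m^2 sabins.
V = 33 m³. Required absorption A₂ = 0.161 × 33 / 0.25 = 21.252 sabins.
ΔA = A₂ − A₁ = 21.252 − 12.774 = 8.5 sabins.

8.5 sabins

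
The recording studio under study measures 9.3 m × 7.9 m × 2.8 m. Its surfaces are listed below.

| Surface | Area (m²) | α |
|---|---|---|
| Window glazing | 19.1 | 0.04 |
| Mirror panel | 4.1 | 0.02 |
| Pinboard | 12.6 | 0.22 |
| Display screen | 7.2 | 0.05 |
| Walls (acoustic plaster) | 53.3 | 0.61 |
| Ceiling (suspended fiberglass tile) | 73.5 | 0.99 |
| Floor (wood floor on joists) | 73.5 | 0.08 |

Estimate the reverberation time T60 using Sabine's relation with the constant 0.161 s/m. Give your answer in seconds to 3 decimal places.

A = Σ Sᵢαᵢ = 19.1*0.04 + 4.1*0.02 + 12.6*0.22 + 7.2*0.05 + 53.3*0.61 + 73.5*0.99 + 73.5*0.08 = 115.136 sabins.
Volume V = 9.3 × 7.9 × 2.8 = 205.716 m³.
T = 0.161 V/A = 0.161·205.716/115.136 = 0.288 s.

0.288 s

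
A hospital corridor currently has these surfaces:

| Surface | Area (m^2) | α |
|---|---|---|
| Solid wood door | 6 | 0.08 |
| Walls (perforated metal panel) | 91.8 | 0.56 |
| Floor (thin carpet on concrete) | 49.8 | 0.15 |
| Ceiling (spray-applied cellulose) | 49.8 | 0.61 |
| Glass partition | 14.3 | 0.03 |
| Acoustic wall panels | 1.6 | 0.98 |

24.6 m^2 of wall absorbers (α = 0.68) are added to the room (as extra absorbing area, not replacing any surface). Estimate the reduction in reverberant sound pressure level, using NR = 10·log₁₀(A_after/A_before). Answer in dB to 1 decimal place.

0.7 dB

Equivalent absorption area: A_before = 6×0.08 + 91.8×0.56 + 49.8×0.15 + 49.8×0.61 + 14.3×0.03 + 1.6×0.98 = 91.733 m^2.
Treatment contributes 24.6·0.68 = 16.728 sabins.
A_after = 91.733 + 16.728 = 108.461 sabins.
Reduction = 10 log₁₀(A_after/A_before) = 10 log₁₀(1.1824) = 0.7 dB.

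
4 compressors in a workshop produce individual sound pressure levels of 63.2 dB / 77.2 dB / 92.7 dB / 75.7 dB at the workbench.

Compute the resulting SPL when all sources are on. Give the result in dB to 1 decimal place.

Converting to relative power and adding: 10^(63.2/10) + 10^(77.2/10) + 10^(92.7/10) + 10^(75.7/10) = 1.954e+09.
L_total = 10·log₁₀(1.954e+09) = 92.9 dB.

92.9 dB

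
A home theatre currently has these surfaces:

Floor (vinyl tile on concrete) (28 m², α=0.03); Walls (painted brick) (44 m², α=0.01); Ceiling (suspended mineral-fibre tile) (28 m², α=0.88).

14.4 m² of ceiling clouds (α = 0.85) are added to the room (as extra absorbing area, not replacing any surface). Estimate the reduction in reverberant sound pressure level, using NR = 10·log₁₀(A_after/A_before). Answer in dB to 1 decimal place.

Total absorption A_before = 28×0.03 + 44×0.01 + 28×0.88
  = 0.840 + 0.440 + 24.640 = 25.920 m² sabins.
Treatment contributes 14.4·0.85 = 12.240 sabins.
New total A_after = 38.160 sabins.
NR = 10·log₁₀(38.160/25.920) = 1.7 dB.

1.7 dB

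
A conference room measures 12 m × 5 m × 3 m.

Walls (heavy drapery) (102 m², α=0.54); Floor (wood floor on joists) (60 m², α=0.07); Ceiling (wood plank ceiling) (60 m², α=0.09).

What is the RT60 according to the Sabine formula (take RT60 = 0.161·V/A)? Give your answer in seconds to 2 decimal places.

0.45 s

Equivalent absorption area: A = 102×0.54 + 60×0.07 + 60×0.09 = 64.680 m².
Room volume: 180 m³.
RT60 = 0.161 · V / A = 0.161 × 180 / 64.680 = 0.45 s.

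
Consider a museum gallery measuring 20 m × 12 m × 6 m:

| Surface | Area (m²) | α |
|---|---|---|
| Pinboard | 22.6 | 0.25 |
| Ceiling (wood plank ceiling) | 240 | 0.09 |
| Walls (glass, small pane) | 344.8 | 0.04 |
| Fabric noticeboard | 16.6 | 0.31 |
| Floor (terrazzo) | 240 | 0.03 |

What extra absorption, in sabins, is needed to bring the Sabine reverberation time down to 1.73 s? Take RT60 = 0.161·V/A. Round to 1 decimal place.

80.6 sabins

Summing Sᵢαᵢ: 5.650 + 21.600 + 13.792 + 5.146 + 7.200 → A₁ = 53.388 sabins.
For T = 1.73 s, need A₂ = 0.161·V/T = 0.161·1440/1.73 = 134.012 sabins.
ΔA = A₂ − A₁ = 134.012 − 53.388 = 80.6 sabins.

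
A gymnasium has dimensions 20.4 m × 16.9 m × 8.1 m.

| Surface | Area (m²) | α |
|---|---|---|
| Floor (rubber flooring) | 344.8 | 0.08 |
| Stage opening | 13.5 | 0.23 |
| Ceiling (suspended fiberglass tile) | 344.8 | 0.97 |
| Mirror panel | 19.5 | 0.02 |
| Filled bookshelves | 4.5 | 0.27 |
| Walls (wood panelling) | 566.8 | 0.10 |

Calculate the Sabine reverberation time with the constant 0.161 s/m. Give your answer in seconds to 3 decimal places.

Summing Sᵢαᵢ: 27.584 + 3.105 + 334.456 + 0.390 + 1.215 + 56.680 → A = 423.430 sabins.
Room volume: 2792.556 m³.
Sabine: RT60 = 0.161 × 2792.556 / 423.430 = 1.062 s.

1.062 s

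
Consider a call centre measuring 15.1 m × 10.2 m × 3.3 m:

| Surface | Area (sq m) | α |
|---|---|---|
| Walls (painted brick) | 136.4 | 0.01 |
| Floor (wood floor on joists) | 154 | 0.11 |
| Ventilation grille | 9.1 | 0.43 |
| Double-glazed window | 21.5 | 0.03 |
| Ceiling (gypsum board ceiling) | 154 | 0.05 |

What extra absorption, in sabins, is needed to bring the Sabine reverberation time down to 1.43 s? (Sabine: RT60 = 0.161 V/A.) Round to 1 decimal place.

Total absorption A₁ = 136.4×0.01 + 154×0.11 + 9.1×0.43 + 21.5×0.03 + 154×0.05
  = 1.364 + 16.940 + 3.913 + 0.645 + 7.700 = 30.562 sq m sabins.
Target A₂ = 0.161·508.266/1.43 = 57.224 sabins (V = 508.266 m³).
ΔA = A₂ − A₁ = 57.224 − 30.562 = 26.7 sabins.

26.7 sabins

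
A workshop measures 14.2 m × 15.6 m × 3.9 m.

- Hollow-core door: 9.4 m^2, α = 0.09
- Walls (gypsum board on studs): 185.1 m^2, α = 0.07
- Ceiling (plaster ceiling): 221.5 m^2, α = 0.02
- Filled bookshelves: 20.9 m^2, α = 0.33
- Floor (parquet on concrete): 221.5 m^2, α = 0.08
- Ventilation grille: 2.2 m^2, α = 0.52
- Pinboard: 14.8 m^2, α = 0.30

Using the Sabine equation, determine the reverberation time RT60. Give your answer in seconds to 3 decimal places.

2.872 s

A = Σ Sᵢαᵢ = 9.4·0.09 + 185.1·0.07 + 221.5·0.02 + 20.9·0.33 + 221.5·0.08 + 2.2·0.52 + 14.8·0.30 = 48.434 sabins.
V = 14.2·15.6·3.9 = 863.928 m³.
T = 0.161 V/A = 0.161·863.928/48.434 = 2.872 s.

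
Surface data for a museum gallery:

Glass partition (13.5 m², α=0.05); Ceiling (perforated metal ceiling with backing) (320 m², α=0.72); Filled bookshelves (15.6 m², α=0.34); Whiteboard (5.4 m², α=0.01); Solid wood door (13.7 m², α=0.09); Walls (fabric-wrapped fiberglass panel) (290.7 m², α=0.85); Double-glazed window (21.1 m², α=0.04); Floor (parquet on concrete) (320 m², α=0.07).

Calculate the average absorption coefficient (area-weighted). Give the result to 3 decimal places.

Total surface area S = 1000.0 m².
A = 13.5·0.05 + 320·0.72 + 15.6·0.34 + 5.4·0.01 + 13.7·0.09 + 290.7·0.85 + 21.1·0.04 + 320·0.07 = 508.005 sabins.
ᾱ = 508.005 / 1000.0 = 0.508.

0.508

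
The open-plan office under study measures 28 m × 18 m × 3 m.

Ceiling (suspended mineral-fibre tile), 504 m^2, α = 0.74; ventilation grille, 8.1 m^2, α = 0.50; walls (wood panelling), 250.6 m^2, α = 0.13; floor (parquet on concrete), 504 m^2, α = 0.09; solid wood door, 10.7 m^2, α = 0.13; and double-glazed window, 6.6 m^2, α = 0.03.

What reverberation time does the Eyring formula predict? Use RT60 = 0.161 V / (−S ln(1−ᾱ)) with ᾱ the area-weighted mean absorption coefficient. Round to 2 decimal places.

Total surface area S = 504 + 8.1 + 250.6 + 504 + 10.7 + 6.6 = 1284.0 m^2.
Absorption A = 504×0.74 + 8.1×0.50 + 250.6×0.13 + 504×0.09 + 10.7×0.13 + 6.6×0.03 = 456.537 sabins.
Mean coefficient ᾱ = A/S = 0.3556.
−S·ln(1−ᾱ) = −1284.0 × ln(1 − 0.3556) = 564.235.
V = 28 × 18 × 3 = 1512 m³.
T = 0.161·V/[−S·ln(1−ᾱ)] = 0.161·1512/564.235 = 0.43 s.

0.43 seconds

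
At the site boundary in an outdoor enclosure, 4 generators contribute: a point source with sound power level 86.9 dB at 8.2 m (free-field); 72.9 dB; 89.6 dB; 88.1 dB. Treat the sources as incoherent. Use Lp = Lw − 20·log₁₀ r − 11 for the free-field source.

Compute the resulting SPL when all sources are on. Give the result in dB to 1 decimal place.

92.0 dB

Source at 8.2 m: Lp = 86.9 − 20·log₁₀(8.2) − 11 = 57.6 dB.
Converting to relative power and adding: 10^(57.6/10) + 10^(72.9/10) + 10^(89.6/10) + 10^(88.1/10) = 1.578e+09.
L_total = 10·log₁₀(1.578e+09) = 92.0 dB.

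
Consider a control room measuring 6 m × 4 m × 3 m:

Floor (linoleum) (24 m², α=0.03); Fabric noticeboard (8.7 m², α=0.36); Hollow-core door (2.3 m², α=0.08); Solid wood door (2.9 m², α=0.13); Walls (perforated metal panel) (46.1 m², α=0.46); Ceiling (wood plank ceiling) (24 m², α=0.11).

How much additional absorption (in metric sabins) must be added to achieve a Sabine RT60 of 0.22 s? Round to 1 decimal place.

24.4 sabins

Equivalent absorption area: A₁ = 24×0.03 + 8.7×0.36 + 2.3×0.08 + 2.9×0.13 + 46.1×0.46 + 24×0.11 = 28.259 m².
Target A₂ = 0.161·72/0.22 = 52.691 sabins (V = 72 m³).
Shortfall: 52.691 − 28.259 = 24.4 sabins.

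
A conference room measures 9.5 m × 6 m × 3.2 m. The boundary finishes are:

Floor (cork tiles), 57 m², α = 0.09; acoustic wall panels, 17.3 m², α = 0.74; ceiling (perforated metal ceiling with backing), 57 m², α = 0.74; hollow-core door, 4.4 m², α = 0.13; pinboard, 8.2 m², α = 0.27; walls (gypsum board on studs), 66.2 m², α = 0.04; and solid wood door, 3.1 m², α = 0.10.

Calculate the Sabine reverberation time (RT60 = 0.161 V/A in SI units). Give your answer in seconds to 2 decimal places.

Total absorption A = 57·0.09 + 17.3·0.74 + 57·0.74 + 4.4·0.13 + 8.2·0.27 + 66.2·0.04 + 3.1·0.10
  = 5.130 + 12.802 + 42.180 + 0.572 + 2.214 + 2.648 + 0.310 = 65.856 m² sabins.
V = 9.5·6·3.2 = 182.4 m³.
T = 0.161 V/A = 0.161·182.4/65.856 = 0.45 s.

0.45 s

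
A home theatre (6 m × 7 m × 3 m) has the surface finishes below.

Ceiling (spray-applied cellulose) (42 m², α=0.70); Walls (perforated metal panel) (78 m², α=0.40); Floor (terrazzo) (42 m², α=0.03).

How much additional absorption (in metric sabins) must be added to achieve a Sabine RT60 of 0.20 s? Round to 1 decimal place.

39.6 sabins

Summing Sᵢαᵢ: 29.400 + 31.200 + 1.260 → A₁ = 61.860 sabins.
Target A₂ = 0.161·126/0.20 = 101.430 sabins (V = 126 m³).
Additional absorption ΔA = 101.430 − 61.860 = 39.6 sabins.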